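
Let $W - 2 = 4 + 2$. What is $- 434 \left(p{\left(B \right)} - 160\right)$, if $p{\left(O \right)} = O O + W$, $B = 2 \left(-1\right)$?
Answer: $64232$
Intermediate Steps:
$B = -2$
$W = 8$ ($W = 2 + \left(4 + 2\right) = 2 + 6 = 8$)
$p{\left(O \right)} = 8 + O^{2}$ ($p{\left(O \right)} = O O + 8 = O^{2} + 8 = 8 + O^{2}$)
$- 434 \left(p{\left(B \right)} - 160\right) = - 434 \left(\left(8 + \left(-2\right)^{2}\right) - 160\right) = - 434 \left(\left(8 + 4\right) - 160\right) = - 434 \left(12 - 160\right) = \left(-434\right) \left(-148\right) = 64232$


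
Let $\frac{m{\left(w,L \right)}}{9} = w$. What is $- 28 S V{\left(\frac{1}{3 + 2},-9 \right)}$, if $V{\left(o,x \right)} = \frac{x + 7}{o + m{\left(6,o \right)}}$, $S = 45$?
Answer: $\frac{12600}{271} \approx 46.494$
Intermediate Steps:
$m{\left(w,L \right)} = 9 w$
$V{\left(o,x \right)} = \frac{7 + x}{54 + o}$ ($V{\left(o,x \right)} = \frac{x + 7}{o + 9 \cdot 6} = \frac{7 + x}{o + 54} = \frac{7 + x}{54 + o}$)
$- 28 S V{\left(\frac{1}{3 + 2},-9 \right)} = \left(-28\right) 45 \frac{7 - 9}{54 + \frac{1}{3 + 2}} = - 1260 \frac{1}{54 + \frac{1}{5}} \left(-2\right) = - 1260 \frac{1}{\frac{271}{5}} \left(-2\right) = - 1260 \cdot \frac{5}{271} \left(-2\right) = \left(-1260\right) \left(- \frac{10}{271}\right) = \frac{12600}{271}$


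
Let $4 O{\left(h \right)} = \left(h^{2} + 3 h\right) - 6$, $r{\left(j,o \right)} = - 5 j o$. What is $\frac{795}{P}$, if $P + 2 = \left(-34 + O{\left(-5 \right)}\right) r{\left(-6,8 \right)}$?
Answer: $- \frac{795}{7922} \approx -0.10035$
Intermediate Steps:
$r{\left(j,o \right)} = - 5 j o$
$O{\left(h \right)} = - \frac{3}{2} + \frac{h^{2}}{4} + \frac{3 h}{4}$ ($O{\left(h \right)} = \frac{\left(h^{2} + 3 h\right) - 6}{4} = \frac{-6 + h^{2} + 3 h}{4} = - \frac{3}{2} + \frac{h^{2}}{4} + \frac{3 h}{4}$)
$P = -7922$ ($P = -2 + \left(-34 + \left(- \frac{3}{2} + \frac{\left(-5\right)^{2}}{4} + \frac{3}{4} \left(-5\right)\right)\right) \left(\left(-5\right) \left(-6\right) 8\right) = -2 + \left(-34 - -1\right) 240 = -2 + \left(-34 + 1\right) 240 = -2 - 7920 = -7922$)
$\frac{795}{P} = \frac{795}{-7922} = 795 \left(- \frac{1}{7922}\right) = - \frac{795}{7922}$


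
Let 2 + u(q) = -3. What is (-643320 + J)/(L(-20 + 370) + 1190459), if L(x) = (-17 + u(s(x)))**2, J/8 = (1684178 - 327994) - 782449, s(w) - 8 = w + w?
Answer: 1315520/396981 ≈ 3.3138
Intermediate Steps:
s(w) = 8 + 2*w (s(w) = 8 + (w + w) = 8 + 2*w)
u(q) = -5 (u(q) = -2 - 3 = -5)
J = 4589880 (J = 8*((1684178 - 327994) - 782449) = 8*(1356184 - 782449) = 8*573735 = 4589880)
L(x) = 484 (L(x) = (-17 - 5)**2 = (-22)**2 = 484)
(-643320 + J)/(L(-20 + 370) + 1190459) = (-643320 + 4589880)/(484 + 1190459) = 3946560/1190943 = 3946560*(1/1190943) = 1315520/396981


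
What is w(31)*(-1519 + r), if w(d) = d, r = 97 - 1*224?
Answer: -51026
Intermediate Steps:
r = -127 (r = 97 - 224 = -127)
w(31)*(-1519 + r) = 31*(-1519 - 127) = 31*(-1646) = -51026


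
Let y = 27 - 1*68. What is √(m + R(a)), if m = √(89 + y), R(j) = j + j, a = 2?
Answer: 2*√(1 + √3) ≈ 3.3058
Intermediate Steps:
y = -41 (y = 27 - 68 = -41)
R(j) = 2*j
m = 4*√3 (m = √(89 - 41) = √48 = 4*√3 ≈ 6.9282)
√(m + R(a)) = √(4*√3 + 2*2) = √(4*√3 + 4) = √(4 + 4*√3)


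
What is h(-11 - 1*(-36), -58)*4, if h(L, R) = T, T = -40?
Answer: -160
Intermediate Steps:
h(L, R) = -40
h(-11 - 1*(-36), -58)*4 = -40*4 = -160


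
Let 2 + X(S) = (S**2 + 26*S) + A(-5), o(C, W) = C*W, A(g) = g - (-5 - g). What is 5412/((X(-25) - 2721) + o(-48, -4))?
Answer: -5412/2561 ≈ -2.1132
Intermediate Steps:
A(g) = 5 + 2*g (A(g) = g + (5 + g) = 5 + 2*g)
X(S) = -7 + S**2 + 26*S (X(S) = -2 + ((S**2 + 26*S) + (5 + 2*(-5))) = -2 + ((S**2 + 26*S) + (5 - 10)) = -2 + ((S**2 + 26*S) - 5) = -2 + (-5 + S**2 + 26*S) = -7 + S**2 + 26*S)
5412/((X(-25) - 2721) + o(-48, -4)) = 5412/(((-7 + (-25)**2 + 26*(-25)) - 2721) - 48*(-4)) = 5412/(((-7 + 625 - 650) - 2721) + 192) = 5412/((-32 - 2721) + 192) = 5412/(-2753 + 192) = 5412/(-2561) = 5412*(-1/2561) = -5412/2561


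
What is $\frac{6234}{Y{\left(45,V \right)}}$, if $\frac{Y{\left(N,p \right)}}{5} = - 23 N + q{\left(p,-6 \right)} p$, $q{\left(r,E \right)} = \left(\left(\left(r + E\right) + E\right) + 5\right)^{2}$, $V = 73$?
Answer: $\frac{2078}{528255} \approx 0.0039337$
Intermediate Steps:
$q{\left(r,E \right)} = \left(5 + r + 2 E\right)^{2}$ ($q{\left(r,E \right)} = \left(\left(\left(E + r\right) + E\right) + 5\right)^{2} = \left(\left(r + 2 E\right) + 5\right)^{2} = \left(5 + r + 2 E\right)^{2}$)
$Y{\left(N,p \right)} = - 115 N + 5 p \left(-7 + p\right)^{2}$ ($Y{\left(N,p \right)} = 5 \left(- 23 N + \left(5 + p + 2 \left(-6\right)\right)^{2} p\right) = 5 \left(- 23 N + \left(5 + p - 12\right)^{2} p\right) = 5 \left(- 23 N + \left(-7 + p\right)^{2} p\right) = 5 \left(- 23 N + p \left(-7 + p\right)^{2}\right) = - 115 N + 5 p \left(-7 + p\right)^{2}$)
$\frac{6234}{Y{\left(45,V \right)}} = \frac{6234}{\left(-115\right) 45 + 5 \cdot 73 \left(-7 + 73\right)^{2}} = \frac{6234}{-5175 + 5 \cdot 73 \cdot 66^{2}} = \frac{6234}{-5175 + 5 \cdot 73 \cdot 4356} = \frac{6234}{-5175 + 1589940} = \frac{6234}{1584765} = 6234 \cdot \frac{1}{1584765} = \frac{2078}{528255}$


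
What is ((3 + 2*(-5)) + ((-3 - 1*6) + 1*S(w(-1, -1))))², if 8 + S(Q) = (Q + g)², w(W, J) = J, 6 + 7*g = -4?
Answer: 786769/2401 ≈ 327.68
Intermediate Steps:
g = -10/7 (g = -6/7 + (⅐)*(-4) = -6/7 - 4/7 = -10/7 ≈ -1.4286)
S(Q) = -8 + (-10/7 + Q)² (S(Q) = -8 + (Q - 10/7)² = -8 + (-10/7 + Q)²)
((3 + 2*(-5)) + ((-3 - 1*6) + 1*S(w(-1, -1))))² = ((3 + 2*(-5)) + ((-3 - 1*6) + 1*(-8 + (-10 + 7*(-1))²/49)))² = ((3 - 10) + ((-3 - 6) + 1*(-8 + (-10 - 7)²/49)))² = (-7 + (-9 + 1*(-8 + (1/49)*(-17)²)))² = (-7 + (-9 + 1*(-8 + (1/49)*289)))² = (-7 + (-9 + 1*(-8 + 289/49)))² = (-7 + (-9 + 1*(-103/49)))² = (-7 + (-9 - 103/49))² = (-7 - 544/49)² = (-887/49)² = 786769/2401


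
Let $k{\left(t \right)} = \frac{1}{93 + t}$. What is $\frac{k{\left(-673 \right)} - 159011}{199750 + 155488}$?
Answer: $- \frac{7094337}{15849080} \approx -0.44762$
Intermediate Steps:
$\frac{k{\left(-673 \right)} - 159011}{199750 + 155488} = \frac{\frac{1}{93 - 673} - 159011}{199750 + 155488} = \frac{\frac{1}{-580} - 159011}{355238} = \left(- \frac{1}{580} - 159011\right) \frac{1}{355238} = \left(- \frac{92226381}{580}\right) \frac{1}{355238} = - \frac{7094337}{15849080}$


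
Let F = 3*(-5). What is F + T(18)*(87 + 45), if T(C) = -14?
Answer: -1863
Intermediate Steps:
F = -15
F + T(18)*(87 + 45) = -15 - 14*(87 + 45) = -15 - 14*132 = -15 - 1848 = -1863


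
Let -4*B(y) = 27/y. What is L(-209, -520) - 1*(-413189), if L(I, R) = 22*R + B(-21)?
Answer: 11248981/28 ≈ 4.0175e+5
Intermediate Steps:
B(y) = -27/(4*y)
L(I, R) = 9/28 + 22*R (L(I, R) = 22*R - 27/4/(-21) = 22*R - 27/4*(-1/21) = 22*R + 9/28 = 9/28 + 22*R)
L(-209, -520) - 1*(-413189) = (9/28 + 22*(-520)) - 1*(-413189) = (9/28 - 11440) + 413189 = -320311/28 + 413189 = 11248981/28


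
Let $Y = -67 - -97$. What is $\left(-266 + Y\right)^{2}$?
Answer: $55696$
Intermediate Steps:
$Y = 30$ ($Y = -67 + 97 = 30$)
$\left(-266 + Y\right)^{2} = \left(-266 + 30\right)^{2} = \left(-236\right)^{2} = 55696$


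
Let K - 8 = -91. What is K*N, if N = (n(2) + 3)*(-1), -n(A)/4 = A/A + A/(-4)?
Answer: 83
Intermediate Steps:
K = -83 (K = 8 - 91 = -83)
n(A) = -4 + A (n(A) = -4*(A/A + A/(-4)) = -4*(1 + A*(-1/4)) = -4*(1 - A/4) = -4 + A)
N = -1 (N = ((-4 + 2) + 3)*(-1) = (-2 + 3)*(-1) = 1*(-1) = -1)
K*N = -83*(-1) = 83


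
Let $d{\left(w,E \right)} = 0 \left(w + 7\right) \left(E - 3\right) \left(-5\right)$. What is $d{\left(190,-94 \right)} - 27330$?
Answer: $-27330$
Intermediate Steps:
$d{\left(w,E \right)} = 0$ ($d{\left(w,E \right)} = 0 \left(7 + w\right) \left(-3 + E\right) \left(-5\right) = 0 \left(-3 + E\right) \left(7 + w\right) \left(-5\right) = 0 \left(-5\right) = 0$)
$d{\left(190,-94 \right)} - 27330 = 0 - 27330 = -27330$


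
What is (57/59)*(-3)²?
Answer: 513/59 ≈ 8.6949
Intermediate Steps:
(57/59)*(-3)² = (57*(1/59))*9 = (57/59)*9 = 513/59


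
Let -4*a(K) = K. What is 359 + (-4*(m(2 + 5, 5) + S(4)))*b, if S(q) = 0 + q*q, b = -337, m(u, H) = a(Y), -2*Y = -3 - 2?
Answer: 42169/2 ≈ 21085.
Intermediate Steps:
Y = 5/2 (Y = -(-3 - 2)/2 = -½*(-5) = 5/2 ≈ 2.5000)
a(K) = -K/4
m(u, H) = -5/8 (m(u, H) = -¼*5/2 = -5/8)
S(q) = q² (S(q) = 0 + q² = q²)
359 + (-4*(m(2 + 5, 5) + S(4)))*b = 359 - 4*(-5/8 + 4²)*(-337) = 359 - 4*(-5/8 + 16)*(-337) = 359 - 4*123/8*(-337) = 359 - 123/2*(-337) = 359 + 41451/2 = 42169/2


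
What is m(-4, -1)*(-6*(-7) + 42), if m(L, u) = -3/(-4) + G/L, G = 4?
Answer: -21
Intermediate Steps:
m(L, u) = 3/4 + 4/L (m(L, u) = -3/(-4) + 4/L = -3*(-1/4) + 4/L = 3/4 + 4/L)
m(-4, -1)*(-6*(-7) + 42) = (3/4 + 4/(-4))*(-6*(-7) + 42) = (3/4 + 4*(-1/4))*(42 + 42) = (3/4 - 1)*84 = -1/4*84 = -21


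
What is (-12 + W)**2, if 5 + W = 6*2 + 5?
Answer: 0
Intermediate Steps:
W = 12 (W = -5 + (6*2 + 5) = -5 + (12 + 5) = -5 + 17 = 12)
(-12 + W)**2 = (-12 + 12)**2 = 0**2 = 0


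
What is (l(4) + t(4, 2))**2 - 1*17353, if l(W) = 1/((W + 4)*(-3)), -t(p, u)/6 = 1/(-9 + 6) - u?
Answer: -9883103/576 ≈ -17158.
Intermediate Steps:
t(p, u) = 2 + 6*u (t(p, u) = -6*(1/(-9 + 6) - u) = -6*(1/(-3) - u) = -6*(-1/3 - u) = 2 + 6*u)
l(W) = -1/(3*(4 + W)) (l(W) = -1/3/(4 + W) = -1/(3*(4 + W)))
(l(4) + t(4, 2))**2 - 1*17353 = (-1/(12 + 3*4) + (2 + 6*2))**2 - 1*17353 = (-1/(12 + 12) + (2 + 12))**2 - 17353 = (-1/24 + 14)**2 - 17353 = (335/24)**2 - 17353 = 112225/576 - 17353 = -9883103/576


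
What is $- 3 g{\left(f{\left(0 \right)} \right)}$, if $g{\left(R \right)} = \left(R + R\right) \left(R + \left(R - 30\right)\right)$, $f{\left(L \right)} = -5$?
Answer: $-1200$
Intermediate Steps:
$g{\left(R \right)} = 2 R \left(-30 + 2 R\right)$ ($g{\left(R \right)} = 2 R \left(R + \left(-30 + R\right)\right) = 2 R \left(-30 + 2 R\right)$)
$- 3 g{\left(f{\left(0 \right)} \right)} = - 3 \cdot 4 \left(-5\right) \left(-15 - 5\right) = - 3 \cdot 4 \left(-5\right) \left(-20\right) = \left(-3\right) 400 = -1200$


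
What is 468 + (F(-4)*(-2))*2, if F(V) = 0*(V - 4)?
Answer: 468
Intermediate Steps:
F(V) = 0 (F(V) = 0*(-4 + V) = 0)
468 + (F(-4)*(-2))*2 = 468 + (0*(-2))*2 = 468 + 0*2 = 468 + 0 = 468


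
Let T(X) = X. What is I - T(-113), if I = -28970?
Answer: -28857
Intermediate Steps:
I - T(-113) = -28970 - 1*(-113) = -28970 + 113 = -28857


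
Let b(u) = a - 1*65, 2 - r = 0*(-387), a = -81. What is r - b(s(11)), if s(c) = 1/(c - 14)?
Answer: 148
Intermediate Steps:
s(c) = 1/(-14 + c)
r = 2 (r = 2 - 0*(-387) = 2 - 1*0 = 2 + 0 = 2)
b(u) = -146 (b(u) = -81 - 1*65 = -81 - 65 = -146)
r - b(s(11)) = 2 - 1*(-146) = 2 + 146 = 148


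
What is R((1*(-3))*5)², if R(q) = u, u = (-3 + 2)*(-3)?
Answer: 9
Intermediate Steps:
u = 3 (u = -1*(-3) = 3)
R(q) = 3
R((1*(-3))*5)² = 3² = 9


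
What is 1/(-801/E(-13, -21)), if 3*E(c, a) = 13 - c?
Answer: -26/2403 ≈ -0.010820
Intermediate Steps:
E(c, a) = 13/3 - c/3 (E(c, a) = (13 - c)/3 = 13/3 - c/3)
1/(-801/E(-13, -21)) = 1/(-801/(13/3 - ⅓*(-13))) = 1/(-801/(13/3 + 13/3)) = 1/(-801/26/3) = 1/(-801*3/26) = 1/(-2403/26) = -26/2403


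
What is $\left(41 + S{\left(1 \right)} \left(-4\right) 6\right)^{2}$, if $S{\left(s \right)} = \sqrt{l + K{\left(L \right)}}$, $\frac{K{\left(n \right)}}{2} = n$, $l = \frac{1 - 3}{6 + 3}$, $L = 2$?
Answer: $3857 - 656 \sqrt{34} \approx 31.896$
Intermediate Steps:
$l = - \frac{2}{9} \approx -0.22222$
$K{\left(n \right)} = 2 n$
$S{\left(s \right)} = \frac{\sqrt{34}}{3}$ ($S{\left(s \right)} = \sqrt{- \frac{2}{9} + 2 \cdot 2} = \sqrt{- \frac{2}{9} + 4} = \sqrt{\frac{34}{9}} = \frac{\sqrt{34}}{3}$)
$\left(41 + S{\left(1 \right)} \left(-4\right) 6\right)^{2} = \left(41 + \frac{\sqrt{34}}{3} \left(-4\right) 6\right)^{2} = \left(41 + - \frac{4 \sqrt{34}}{3} \cdot 6\right)^{2} = \left(41 - 8 \sqrt{34}\right)^{2}$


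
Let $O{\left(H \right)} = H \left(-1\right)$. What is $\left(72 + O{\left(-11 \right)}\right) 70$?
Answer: $5810$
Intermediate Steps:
$O{\left(H \right)} = - H$
$\left(72 + O{\left(-11 \right)}\right) 70 = \left(72 - -11\right) 70 = \left(72 + 11\right) 70 = 83 \cdot 70 = 5810$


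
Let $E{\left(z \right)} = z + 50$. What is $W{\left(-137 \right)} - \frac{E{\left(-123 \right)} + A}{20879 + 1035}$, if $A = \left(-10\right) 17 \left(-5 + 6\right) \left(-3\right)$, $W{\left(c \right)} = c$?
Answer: $- \frac{3002655}{21914} \approx -137.02$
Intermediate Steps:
$E{\left(z \right)} = 50 + z$
$A = 510$ ($A = - 170 \cdot 1 \left(-3\right) = \left(-170\right) \left(-3\right) = 510$)
$W{\left(-137 \right)} - \frac{E{\left(-123 \right)} + A}{20879 + 1035} = -137 - \frac{\left(50 - 123\right) + 510}{20879 + 1035} = -137 - \frac{-73 + 510}{21914} = -137 - 437 \cdot \frac{1}{21914} = -137 - \frac{437}{21914} = - \frac{3002655}{21914}$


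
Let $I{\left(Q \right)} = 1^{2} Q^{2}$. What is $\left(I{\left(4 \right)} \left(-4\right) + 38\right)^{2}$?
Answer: $676$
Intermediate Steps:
$I{\left(Q \right)} = Q^{2}$ ($I{\left(Q \right)} = 1 Q^{2} = Q^{2}$)
$\left(I{\left(4 \right)} \left(-4\right) + 38\right)^{2} = \left(4^{2} \left(-4\right) + 38\right)^{2} = \left(16 \left(-4\right) + 38\right)^{2} = \left(-64 + 38\right)^{2} = \left(-26\right)^{2} = 676$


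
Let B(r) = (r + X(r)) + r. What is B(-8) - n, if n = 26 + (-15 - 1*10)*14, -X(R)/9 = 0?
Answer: 308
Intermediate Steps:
X(R) = 0 (X(R) = -9*0 = 0)
n = -324 (n = 26 + (-15 - 10)*14 = 26 - 25*14 = 26 - 350 = -324)
B(r) = 2*r (B(r) = (r + 0) + r = r + r = 2*r)
B(-8) - n = 2*(-8) - 1*(-324) = -16 + 324 = 308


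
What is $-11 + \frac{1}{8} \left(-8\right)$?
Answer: $-12$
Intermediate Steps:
$-11 + \frac{1}{8} \left(-8\right) = -11 - 1 = -12$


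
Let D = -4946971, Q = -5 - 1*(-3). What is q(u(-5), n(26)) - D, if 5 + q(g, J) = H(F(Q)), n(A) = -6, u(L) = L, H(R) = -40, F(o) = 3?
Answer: 4946926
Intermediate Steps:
Q = -2 (Q = -5 + 3 = -2)
q(g, J) = -45 (q(g, J) = -5 - 40 = -45)
q(u(-5), n(26)) - D = -45 - 1*(-4946971) = -45 + 4946971 = 4946926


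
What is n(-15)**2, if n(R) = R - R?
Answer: 0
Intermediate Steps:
n(R) = 0
n(-15)**2 = 0**2 = 0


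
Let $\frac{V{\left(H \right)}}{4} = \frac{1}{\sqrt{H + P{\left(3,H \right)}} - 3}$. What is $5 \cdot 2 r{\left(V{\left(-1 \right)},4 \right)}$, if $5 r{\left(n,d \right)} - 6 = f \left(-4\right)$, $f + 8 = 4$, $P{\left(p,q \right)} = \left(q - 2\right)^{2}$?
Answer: $44$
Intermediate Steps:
$P{\left(p,q \right)} = \left(-2 + q\right)^{2}$
$f = -4$ ($f = -8 + 4 = -4$)
$V{\left(H \right)} = \frac{4}{-3 + \sqrt{H + \left(-2 + H\right)^{2}}}$ ($V{\left(H \right)} = \frac{4}{\sqrt{H + \left(-2 + H\right)^{2}} - 3} = \frac{4}{-3 + \sqrt{H + \left(-2 + H\right)^{2}}}$)
$r{\left(n,d \right)} = \frac{22}{5}$ ($r{\left(n,d \right)} = \frac{6}{5} + \frac{\left(-4\right) \left(-4\right)}{5} = \frac{6}{5} + \frac{1}{5} \cdot 16 = \frac{6}{5} + \frac{16}{5} = \frac{22}{5}$)
$5 \cdot 2 r{\left(V{\left(-1 \right)},4 \right)} = 5 \cdot 2 \cdot \frac{22}{5} = 10 \cdot \frac{22}{5} = 44$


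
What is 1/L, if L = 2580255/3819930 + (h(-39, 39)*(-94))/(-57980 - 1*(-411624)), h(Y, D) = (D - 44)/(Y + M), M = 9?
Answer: 135089532492/91243185365 ≈ 1.4805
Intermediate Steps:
h(Y, D) = (-44 + D)/(9 + Y) (h(Y, D) = (D - 44)/(Y + 9) = (-44 + D)/(9 + Y))
L = 91243185365/135089532492 (L = 2580255/3819930 + (((-44 + 39)/(9 - 39))*(-94))/(-57980 - 1*(-411624)) = 2580255*(1/3819930) + ((-5/(-30))*(-94))/(-57980 + 411624) = 172017/254662 + (-1/30*(-5)*(-94))/353644 = 172017/254662 + ((⅙)*(-94))*(1/353644) = 172017/254662 - 47/3*1/353644 = 172017/254662 - 47/1060932 = 91243185365/135089532492 ≈ 0.67543)
1/L = 1/(91243185365/135089532492) = 135089532492/91243185365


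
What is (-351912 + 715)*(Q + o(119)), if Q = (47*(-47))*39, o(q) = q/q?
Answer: 30255621550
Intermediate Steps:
o(q) = 1
Q = -86151 (Q = -2209*39 = -86151)
(-351912 + 715)*(Q + o(119)) = (-351912 + 715)*(-86151 + 1) = -351197*(-86150) = 30255621550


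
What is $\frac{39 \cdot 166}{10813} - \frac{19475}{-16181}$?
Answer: $\frac{28667179}{15905923} \approx 1.8023$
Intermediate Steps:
$\frac{39 \cdot 166}{10813} - \frac{19475}{-16181} = 6474 \cdot \frac{1}{10813} - - \frac{19475}{16181} = \frac{6474}{10813} + \frac{19475}{16181} = \frac{28667179}{15905923}$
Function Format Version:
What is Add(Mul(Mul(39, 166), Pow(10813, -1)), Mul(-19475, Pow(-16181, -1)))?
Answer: Rational(28667179, 15905923) ≈ 1.8023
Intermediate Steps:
Add(Mul(Mul(39, 166), Pow(10813, -1)), Mul(-19475, Pow(-16181, -1))) = Add(Mul(6474, Rational(1, 10813)), Mul(-19475, Rational(-1, 16181))) = Add(Rational(6474, 10813), Rational(19475, 16181)) = Rational(28667179, 15905923)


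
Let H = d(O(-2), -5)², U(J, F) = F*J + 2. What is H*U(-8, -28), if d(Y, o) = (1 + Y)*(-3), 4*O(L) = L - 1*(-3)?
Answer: 25425/8 ≈ 3178.1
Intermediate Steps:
O(L) = ¾ + L/4 (O(L) = (L - 1*(-3))/4 = (L + 3)/4 = (3 + L)/4 = ¾ + L/4)
d(Y, o) = -3 - 3*Y
U(J, F) = 2 + F*J
H = 225/16 (H = (-3 - 3*(¾ + (¼)*(-2)))² = (-3 - 3*(¾ - ½))² = (-3 - 3*¼)² = (-3 - ¾)² = (-15/4)² = 225/16 ≈ 14.063)
H*U(-8, -28) = 225*(2 - 28*(-8))/16 = 225*(2 + 224)/16 = (225/16)*226 = 25425/8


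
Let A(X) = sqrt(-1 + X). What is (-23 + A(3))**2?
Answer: (23 - sqrt(2))**2 ≈ 465.95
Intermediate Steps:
(-23 + A(3))**2 = (-23 + sqrt(-1 + 3))**2 = (-23 + sqrt(2))**2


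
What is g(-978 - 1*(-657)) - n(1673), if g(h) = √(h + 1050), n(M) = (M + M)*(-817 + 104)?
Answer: 2385725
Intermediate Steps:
n(M) = -1426*M (n(M) = (2*M)*(-713) = -1426*M)
g(h) = √(1050 + h)
g(-978 - 1*(-657)) - n(1673) = √(1050 + (-978 - 1*(-657))) - (-1426)*1673 = √(1050 + (-978 + 657)) - 1*(-2385698) = √(1050 - 321) + 2385698 = √729 + 2385698 = 27 + 2385698 = 2385725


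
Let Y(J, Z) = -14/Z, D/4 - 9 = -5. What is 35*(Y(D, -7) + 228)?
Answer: 8050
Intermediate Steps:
D = 16 (D = 36 + 4*(-5) = 36 - 20 = 16)
35*(Y(D, -7) + 228) = 35*(-14/(-7) + 228) = 35*(-14*(-1/7) + 228) = 35*(2 + 228) = 35*230 = 8050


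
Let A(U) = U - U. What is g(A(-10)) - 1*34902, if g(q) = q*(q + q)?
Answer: -34902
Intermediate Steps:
A(U) = 0
g(q) = 2*q**2 (g(q) = q*(2*q) = 2*q**2)
g(A(-10)) - 1*34902 = 2*0**2 - 1*34902 = 2*0 - 34902 = 0 - 34902 = -34902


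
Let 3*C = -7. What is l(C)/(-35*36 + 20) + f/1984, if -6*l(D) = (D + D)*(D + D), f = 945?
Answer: 128359/267840 ≈ 0.47924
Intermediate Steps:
C = -7/3 (C = (⅓)*(-7) = -7/3 ≈ -2.3333)
l(D) = -2*D²/3 (l(D) = -(D + D)*(D + D)/6 = -2*D*2*D/6 = -2*D²/3)
l(C)/(-35*36 + 20) + f/1984 = (-2*(-7/3)²/3)/(-35*36 + 20) + 945/1984 = (-⅔*49/9)/(-1260 + 20) + 945*(1/1984) = -98/27/(-1240) + 945/1984 = -98/27*(-1/1240) + 945/1984 = 49/16740 + 945/1984 = 128359/267840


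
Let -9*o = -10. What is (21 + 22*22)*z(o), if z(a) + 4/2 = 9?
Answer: 3535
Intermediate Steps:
o = 10/9 (o = -⅑*(-10) = 10/9 ≈ 1.1111)
z(a) = 7 (z(a) = -2 + 9 = 7)
(21 + 22*22)*z(o) = (21 + 22*22)*7 = (21 + 484)*7 = 505*7 = 3535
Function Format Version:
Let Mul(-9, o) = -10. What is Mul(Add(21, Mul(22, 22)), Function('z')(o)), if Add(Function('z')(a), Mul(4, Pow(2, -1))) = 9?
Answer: 3535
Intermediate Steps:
o = Rational(10, 9) (o = Mul(Rational(-1, 9), -10) = Rational(10, 9) ≈ 1.1111)
Function('z')(a) = 7 (Function('z')(a) = Add(-2, 9) = 7)
Mul(Add(21, Mul(22, 22)), Function('z')(o)) = Mul(Add(21, Mul(22, 22)), 7) = Mul(Add(21, 484), 7) = Mul(505, 7) = 3535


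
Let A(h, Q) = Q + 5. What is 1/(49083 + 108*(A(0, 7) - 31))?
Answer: 1/47031 ≈ 2.1263e-5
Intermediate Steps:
A(h, Q) = 5 + Q
1/(49083 + 108*(A(0, 7) - 31)) = 1/(49083 + 108*((5 + 7) - 31)) = 1/(49083 + 108*(12 - 31)) = 1/(49083 + 108*(-19)) = 1/(49083 - 2052) = 1/47031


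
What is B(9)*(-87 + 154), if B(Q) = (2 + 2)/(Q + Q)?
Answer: 134/9 ≈ 14.889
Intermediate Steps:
B(Q) = 2/Q (B(Q) = 4/((2*Q)) = 4*(1/(2*Q)) = 2/Q)
B(9)*(-87 + 154) = (2/9)*(-87 + 154) = (2*(⅑))*67 = (2/9)*67 = 134/9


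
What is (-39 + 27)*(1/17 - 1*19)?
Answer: 3864/17 ≈ 227.29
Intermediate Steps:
(-39 + 27)*(1/17 - 1*19) = -12*(1/17 - 19) = -12*(-322/17) = 3864/17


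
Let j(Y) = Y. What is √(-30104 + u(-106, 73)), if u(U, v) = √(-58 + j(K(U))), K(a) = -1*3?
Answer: √(-30104 + I*√61) ≈ 0.023 + 173.51*I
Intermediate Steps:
K(a) = -3
u(U, v) = I*√61 (u(U, v) = √(-58 - 3) = √(-61) = I*√61)
√(-30104 + u(-106, 73)) = √(-30104 + I*√61)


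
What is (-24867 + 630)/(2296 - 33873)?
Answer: 24237/31577 ≈ 0.76755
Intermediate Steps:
(-24867 + 630)/(2296 - 33873) = -24237/(-31577) = -24237*(-1/31577) = 24237/31577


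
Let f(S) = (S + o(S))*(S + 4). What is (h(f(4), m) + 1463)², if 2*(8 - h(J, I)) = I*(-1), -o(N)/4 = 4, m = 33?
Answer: 8850625/4 ≈ 2.2127e+6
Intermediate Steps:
o(N) = -16 (o(N) = -4*4 = -16)
f(S) = (-16 + S)*(4 + S) (f(S) = (S - 16)*(S + 4) = (-16 + S)*(4 + S))
h(J, I) = 8 + I/2 (h(J, I) = 8 - I*(-1)/2 = 8 - (-1)*I/2 = 8 + I/2)
(h(f(4), m) + 1463)² = ((8 + (½)*33) + 1463)² = ((8 + 33/2) + 1463)² = (49/2 + 1463)² = (2975/2)² = 8850625/4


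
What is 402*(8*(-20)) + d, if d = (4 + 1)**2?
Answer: -64295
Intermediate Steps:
d = 25 (d = 5**2 = 25)
402*(8*(-20)) + d = 402*(8*(-20)) + 25 = 402*(-160) + 25 = -64320 + 25 = -64295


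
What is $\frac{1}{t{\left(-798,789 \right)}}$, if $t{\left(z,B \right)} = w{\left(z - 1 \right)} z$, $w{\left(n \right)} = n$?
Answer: $\frac{1}{637602} \approx 1.5684 \cdot 10^{-6}$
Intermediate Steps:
$t{\left(z,B \right)} = z \left(-1 + z\right)$ ($t{\left(z,B \right)} = \left(z - 1\right) z = \left(-1 + z\right) z = z \left(-1 + z\right)$)
$\frac{1}{t{\left(-798,789 \right)}} = \frac{1}{\left(-798\right) \left(-1 - 798\right)} = \frac{1}{\left(-798\right) \left(-799\right)} = \frac{1}{637602}$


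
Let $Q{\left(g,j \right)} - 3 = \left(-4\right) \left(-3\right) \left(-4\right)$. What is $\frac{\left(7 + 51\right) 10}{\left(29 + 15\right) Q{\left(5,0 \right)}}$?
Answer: $- \frac{29}{99} \approx -0.29293$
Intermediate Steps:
$Q{\left(g,j \right)} = -45$ ($Q{\left(g,j \right)} = 3 + \left(-4\right) \left(-3\right) \left(-4\right) = 3 + 12 \left(-4\right) = 3 - 48 = -45$)
$\frac{\left(7 + 51\right) 10}{\left(29 + 15\right) Q{\left(5,0 \right)}} = \frac{\left(7 + 51\right) 10}{\left(29 + 15\right) \left(-45\right)} = \frac{58 \cdot 10}{44 \left(-45\right)} = \frac{580}{-1980} = 580 \left(- \frac{1}{1980}\right) = - \frac{29}{99}$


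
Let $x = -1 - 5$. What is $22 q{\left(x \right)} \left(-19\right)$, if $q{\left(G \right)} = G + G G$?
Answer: $-12540$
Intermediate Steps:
$x = -6$ ($x = -1 - 5 = -6$)
$q{\left(G \right)} = G + G^{2}$
$22 q{\left(x \right)} \left(-19\right) = 22 \left(- 6 \left(1 - 6\right)\right) \left(-19\right) = 22 \left(\left(-6\right) \left(-5\right)\right) \left(-19\right) = 22 \cdot 30 \left(-19\right) = 660 \left(-19\right) = -12540$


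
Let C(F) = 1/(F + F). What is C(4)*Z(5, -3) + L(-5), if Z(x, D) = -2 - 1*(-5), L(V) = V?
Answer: -37/8 ≈ -4.6250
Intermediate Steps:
C(F) = 1/(2*F)
Z(x, D) = 3 (Z(x, D) = -2 + 5 = 3)
C(4)*Z(5, -3) + L(-5) = ((½)/4)*3 - 5 = ((½)*(¼))*3 - 5 = (⅛)*3 - 5 = 3/8 - 5 = -37/8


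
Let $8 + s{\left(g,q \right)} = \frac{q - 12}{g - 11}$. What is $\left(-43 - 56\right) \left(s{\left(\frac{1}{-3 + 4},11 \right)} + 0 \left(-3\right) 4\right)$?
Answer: $\frac{7821}{10} \approx 782.1$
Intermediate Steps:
$s{\left(g,q \right)} = -8 + \frac{-12 + q}{-11 + g}$ ($s{\left(g,q \right)} = -8 + \frac{q - 12}{g - 11} = -8 + \frac{-12 + q}{-11 + g}$)
$\left(-43 - 56\right) \left(s{\left(\frac{1}{-3 + 4},11 \right)} + 0 \left(-3\right) 4\right) = \left(-43 - 56\right) \left(\frac{76 + 11 - \frac{8}{-3 + 4}}{-11 + \frac{1}{-3 + 4}} + 0 \left(-3\right) 4\right) = - 99 \left(\frac{76 + 11 - \frac{8}{1}}{-11 + 1^{-1}} + 0 \cdot 4\right) = - 99 \left(\frac{76 + 11 - 8}{-11 + 1} + 0\right) = - 99 \left(\frac{76 + 11 - 8}{-10} + 0\right) = - 99 \left(\left(- \frac{1}{10}\right) 79 + 0\right) = - 99 \left(- \frac{79}{10} + 0\right) = \left(-99\right) \left(- \frac{79}{10}\right) = \frac{7821}{10}$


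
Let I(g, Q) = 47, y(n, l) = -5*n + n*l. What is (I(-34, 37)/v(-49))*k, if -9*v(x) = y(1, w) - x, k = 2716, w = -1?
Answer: -1148868/43 ≈ -26718.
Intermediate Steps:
y(n, l) = -5*n + l*n
v(x) = 2/3 + x/9 (v(x) = -(1*(-5 - 1) - x)/9 = -(1*(-6) - x)/9 = -(-6 - x)/9 = 2/3 + x/9)
(I(-34, 37)/v(-49))*k = (47/(2/3 + (1/9)*(-49)))*2716 = (47/(2/3 - 49/9))*2716 = (47/(-43/9))*2716 = (47*(-9/43))*2716 = -423/43*2716 = -1148868/43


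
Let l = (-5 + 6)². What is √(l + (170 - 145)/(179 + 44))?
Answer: 2*√13826/223 ≈ 1.0546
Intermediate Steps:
l = 1 (l = 1² = 1)
√(l + (170 - 145)/(179 + 44)) = √(1 + (170 - 145)/(179 + 44)) = √(1 + 25/223) = √(248/223) = 2*√13826/223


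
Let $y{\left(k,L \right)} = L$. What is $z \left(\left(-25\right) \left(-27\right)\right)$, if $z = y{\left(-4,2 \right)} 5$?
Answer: $6750$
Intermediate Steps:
$z = 10$ ($z = 2 \cdot 5 = 10$)
$z \left(\left(-25\right) \left(-27\right)\right) = 10 \left(\left(-25\right) \left(-27\right)\right) = 10 \cdot 675 = 6750$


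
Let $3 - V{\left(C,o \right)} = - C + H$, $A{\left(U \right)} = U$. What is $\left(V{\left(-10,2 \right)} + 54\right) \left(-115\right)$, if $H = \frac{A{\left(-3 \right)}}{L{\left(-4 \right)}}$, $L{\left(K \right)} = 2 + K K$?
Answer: $- \frac{32545}{6} \approx -5424.2$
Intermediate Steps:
$L{\left(K \right)} = 2 + K^{2}$
$H = - \frac{1}{6}$ ($H = - \frac{3}{2 + \left(-4\right)^{2}} = - \frac{3}{2 + 16} = - \frac{3}{18} = \left(-3\right) \frac{1}{18} = - \frac{1}{6} \approx -0.16667$)
$V{\left(C,o \right)} = \frac{19}{6} + C$ ($V{\left(C,o \right)} = 3 - \left(- C - \frac{1}{6}\right) = 3 - \left(- \frac{1}{6} - C\right) = 3 + \left(\frac{1}{6} + C\right) = \frac{19}{6} + C$)
$\left(V{\left(-10,2 \right)} + 54\right) \left(-115\right) = \left(\left(\frac{19}{6} - 10\right) + 54\right) \left(-115\right) = \left(- \frac{41}{6} + 54\right) \left(-115\right) = \frac{283}{6} \left(-115\right) = - \frac{32545}{6}$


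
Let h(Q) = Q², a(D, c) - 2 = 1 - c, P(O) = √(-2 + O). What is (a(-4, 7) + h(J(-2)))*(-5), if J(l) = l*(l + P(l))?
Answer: 20 + 160*I ≈ 20.0 + 160.0*I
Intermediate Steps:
J(l) = l*(l + √(-2 + l))
a(D, c) = 3 - c (a(D, c) = 2 + (1 - c) = 3 - c)
(a(-4, 7) + h(J(-2)))*(-5) = ((3 - 1*7) + (-2*(-2 + √(-2 - 2)))²)*(-5) = ((3 - 7) + (-2*(-2 + √(-4)))²)*(-5) = (-4 + (-2*(-2 + 2*I))²)*(-5) = (-4 + (4 - 4*I)²)*(-5) = 20 - 5*(4 - 4*I)²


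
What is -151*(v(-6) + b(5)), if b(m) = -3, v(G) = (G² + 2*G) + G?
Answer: -2265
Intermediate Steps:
v(G) = G² + 3*G
-151*(v(-6) + b(5)) = -151*(-6*(3 - 6) - 3) = -151*(-6*(-3) - 3) = -151*(18 - 3) = -151*15 = -2265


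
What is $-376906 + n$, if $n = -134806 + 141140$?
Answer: $-370572$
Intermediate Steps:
$n = 6334$
$-376906 + n = -376906 + 6334 = -370572$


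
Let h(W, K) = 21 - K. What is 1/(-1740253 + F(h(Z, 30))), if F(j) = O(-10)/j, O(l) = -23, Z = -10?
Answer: -9/15662254 ≈ -5.7463e-7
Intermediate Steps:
F(j) = -23/j
1/(-1740253 + F(h(Z, 30))) = 1/(-1740253 - 23/(21 - 1*30)) = 1/(-1740253 - 23/(21 - 30)) = 1/(-1740253 - 23/(-9)) = 1/(-1740253 - 23*(-⅑)) = 1/(-1740253 + 23/9) = 1/(-15662254/9) = -9/15662254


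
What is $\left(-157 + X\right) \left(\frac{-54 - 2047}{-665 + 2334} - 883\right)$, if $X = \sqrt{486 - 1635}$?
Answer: $\frac{231704996}{1669} - \frac{1475828 i \sqrt{1149}}{1669} \approx 1.3883 \cdot 10^{5} - 29974.0 i$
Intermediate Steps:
$X = i \sqrt{1149}$ ($X = \sqrt{-1149} = i \sqrt{1149} \approx 33.897 i$)
$\left(-157 + X\right) \left(\frac{-54 - 2047}{-665 + 2334} - 883\right) = \left(-157 + i \sqrt{1149}\right) \left(\frac{-54 - 2047}{-665 + 2334} - 883\right) = \left(-157 + i \sqrt{1149}\right) \left(- \frac{2101}{1669} - 883\right) = \left(-157 + i \sqrt{1149}\right) \left(- \frac{1475828}{1669}\right) = \frac{231704996}{1669} - \frac{1475828 i \sqrt{1149}}{1669}$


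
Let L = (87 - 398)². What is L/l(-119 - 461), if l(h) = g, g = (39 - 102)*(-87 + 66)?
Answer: 96721/1323 ≈ 73.107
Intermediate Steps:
L = 96721 (L = (-311)² = 96721)
g = 1323 (g = -63*(-21) = 1323)
l(h) = 1323
L/l(-119 - 461) = 96721/1323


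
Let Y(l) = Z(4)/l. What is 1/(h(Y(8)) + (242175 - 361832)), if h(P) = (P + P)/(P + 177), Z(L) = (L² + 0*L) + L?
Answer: -359/42956853 ≈ -8.3572e-6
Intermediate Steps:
Z(L) = L + L² (Z(L) = (L² + 0) + L = L² + L = L + L²)
Y(l) = 20/l (Y(l) = (4*(1 + 4))/l = (4*5)/l = 20/l)
h(P) = 2*P/(177 + P) (h(P) = (2*P)/(177 + P) = 2*P/(177 + P))
1/(h(Y(8)) + (242175 - 361832)) = 1/(2*(20/8)/(177 + 20/8) + (242175 - 361832)) = 1/(2*(20*(⅛))/(177 + 20*(⅛)) - 119657) = 1/(2*(5/2)/(177 + 5/2) - 119657) = 1/(2*(5/2)/(359/2) - 119657) = 1/(2*(5/2)*(2/359) - 119657) = 1/(10/359 - 119657) = 1/(-42956853/359) = -359/42956853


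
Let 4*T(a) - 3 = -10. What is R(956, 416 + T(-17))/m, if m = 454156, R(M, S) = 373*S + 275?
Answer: 619161/1816624 ≈ 0.34083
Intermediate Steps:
T(a) = -7/4 (T(a) = ¾ + (¼)*(-10) = ¾ - 5/2 = -7/4)
R(M, S) = 275 + 373*S
R(956, 416 + T(-17))/m = (275 + 373*(416 - 7/4))/454156 = (275 + 373*(1657/4))*(1/454156) = (275 + 618061/4)*(1/454156) = (619161/4)*(1/454156) = 619161/1816624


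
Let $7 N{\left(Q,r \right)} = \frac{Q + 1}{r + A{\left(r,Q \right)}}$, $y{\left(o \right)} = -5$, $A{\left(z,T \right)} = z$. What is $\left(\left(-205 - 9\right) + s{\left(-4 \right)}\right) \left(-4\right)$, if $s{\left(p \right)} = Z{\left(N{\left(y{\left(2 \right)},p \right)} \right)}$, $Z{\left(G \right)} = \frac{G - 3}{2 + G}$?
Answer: $\frac{24988}{29} \approx 861.66$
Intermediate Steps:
$N{\left(Q,r \right)} = \frac{1 + Q}{14 r}$ ($N{\left(Q,r \right)} = \frac{\left(Q + 1\right) \frac{1}{r + r}}{7} = \frac{\left(1 + Q\right) \frac{1}{2 r}}{7} = \frac{\frac{1}{2} \frac{1}{r} \left(1 + Q\right)}{7} = \frac{1 + Q}{14 r}$)
$Z{\left(G \right)} = \frac{-3 + G}{2 + G}$
$s{\left(p \right)} = \frac{-3 - \frac{2}{7 p}}{2 - \frac{2}{7 p}}$ ($s{\left(p \right)} = \frac{-3 + \frac{1 - 5}{14 p}}{2 + \frac{1 - 5}{14 p}} = \frac{-3 + \frac{1}{14} \frac{1}{p} \left(-4\right)}{2 + \frac{1}{14} \frac{1}{p} \left(-4\right)} = \frac{-3 - \frac{2}{7 p}}{2 - \frac{2}{7 p}}$)
$\left(\left(-205 - 9\right) + s{\left(-4 \right)}\right) \left(-4\right) = \left(\left(-205 - 9\right) + \frac{-2 - -84}{2 \left(-1 + 7 \left(-4\right)\right)}\right) \left(-4\right) = \left(-214 + \frac{-2 + 84}{2 \left(-1 - 28\right)}\right) \left(-4\right) = \left(-214 + \frac{1}{2} \frac{1}{-29} \cdot 82\right) \left(-4\right) = \left(-214 + \frac{1}{2} \left(- \frac{1}{29}\right) 82\right) \left(-4\right) = \left(-214 - \frac{41}{29}\right) \left(-4\right) = \left(- \frac{6247}{29}\right) \left(-4\right) = \frac{24988}{29}$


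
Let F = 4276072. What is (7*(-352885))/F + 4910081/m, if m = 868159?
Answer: 18851337860827/3712310391448 ≈ 5.0781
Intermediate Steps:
(7*(-352885))/F + 4910081/m = (7*(-352885))/4276072 + 4910081/868159 = -2470195*1/4276072 + 4910081*(1/868159) = -2470195/4276072 + 4910081/868159 = 18851337860827/3712310391448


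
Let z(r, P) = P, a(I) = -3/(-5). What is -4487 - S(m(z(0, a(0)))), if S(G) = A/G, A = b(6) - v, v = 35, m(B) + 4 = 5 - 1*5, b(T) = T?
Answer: -17977/4 ≈ -4494.3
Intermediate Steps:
a(I) = ⅗ (a(I) = -3*(-⅕) = ⅗)
m(B) = -4 (m(B) = -4 + (5 - 1*5) = -4 + (5 - 5) = -4 + 0 = -4)
A = -29 (A = 6 - 1*35 = 6 - 35 = -29)
S(G) = -29/G
-4487 - S(m(z(0, a(0)))) = -4487 - (-29)/(-4) = -4487 - (-29)*(-1)/4 = -4487 - 1*29/4 = -4487 - 29/4 = -17977/4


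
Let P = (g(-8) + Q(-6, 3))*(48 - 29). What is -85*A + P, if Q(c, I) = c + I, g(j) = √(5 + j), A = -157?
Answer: 13288 + 19*I*√3 ≈ 13288.0 + 32.909*I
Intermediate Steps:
Q(c, I) = I + c
P = -57 + 19*I*√3 (P = (√(5 - 8) + (3 - 6))*(48 - 29) = (√(-3) - 3)*19 = (I*√3 - 3)*19 = (-3 + I*√3)*19 = -57 + 19*I*√3 ≈ -57.0 + 32.909*I)
-85*A + P = -85*(-157) + (-57 + 19*I*√3) = 13345 + (-57 + 19*I*√3) = 13288 + 19*I*√3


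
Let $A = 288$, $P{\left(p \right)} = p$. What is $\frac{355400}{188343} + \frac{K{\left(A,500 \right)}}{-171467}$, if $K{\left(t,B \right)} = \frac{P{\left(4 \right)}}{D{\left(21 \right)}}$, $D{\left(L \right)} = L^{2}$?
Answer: $\frac{2986029134492}{1582435849869} \approx 1.887$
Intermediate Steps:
$K{\left(t,B \right)} = \frac{4}{441}$ ($K{\left(t,B \right)} = \frac{4}{21^{2}} = \frac{4}{441}$)
$\frac{355400}{188343} + \frac{K{\left(A,500 \right)}}{-171467} = \frac{355400}{188343} + \frac{4}{441 \left(-171467\right)} = 355400 \cdot \frac{1}{188343} + \frac{4}{441} \left(- \frac{1}{171467}\right) = \frac{355400}{188343} - \frac{4}{75616947} = \frac{2986029134492}{1582435849869}$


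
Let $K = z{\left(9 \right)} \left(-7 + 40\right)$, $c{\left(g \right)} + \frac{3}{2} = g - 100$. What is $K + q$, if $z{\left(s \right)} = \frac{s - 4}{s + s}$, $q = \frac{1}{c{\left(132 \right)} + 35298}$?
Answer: $\frac{3886147}{423942} \approx 9.1667$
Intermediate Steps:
$c{\left(g \right)} = - \frac{203}{2} + g$ ($c{\left(g \right)} = - \frac{3}{2} + \left(g - 100\right) = - \frac{3}{2} + \left(-100 + g\right) = - \frac{203}{2} + g$)
$q = \frac{2}{70657}$ ($q = \frac{1}{\left(- \frac{203}{2} + 132\right) + 35298} = \frac{1}{\frac{61}{2} + 35298} = \frac{1}{\frac{70657}{2}} = \frac{2}{70657} \approx 2.8306 \cdot 10^{-5}$)
$z{\left(s \right)} = \frac{-4 + s}{2 s}$
$K = \frac{55}{6}$ ($K = \frac{-4 + 9}{2 \cdot 9} \left(-7 + 40\right) = \frac{1}{2} \cdot \frac{1}{9} \cdot 5 \cdot 33 = \frac{5}{18} \cdot 33 = \frac{55}{6} \approx 9.1667$)
$K + q = \frac{55}{6} + \frac{2}{70657} = \frac{3886147}{423942}$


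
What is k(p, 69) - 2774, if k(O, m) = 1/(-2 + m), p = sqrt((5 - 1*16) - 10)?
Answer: -185857/67 ≈ -2774.0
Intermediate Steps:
p = I*sqrt(21) (p = sqrt((5 - 16) - 10) = sqrt(-11 - 10) = sqrt(-21) = I*sqrt(21) ≈ 4.5826*I)
k(p, 69) - 2774 = 1/(-2 + 69) - 2774 = 1/67 - 2774 = -185857/67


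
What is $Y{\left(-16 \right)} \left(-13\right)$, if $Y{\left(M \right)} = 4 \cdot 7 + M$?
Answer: $-156$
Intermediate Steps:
$Y{\left(M \right)} = 28 + M$
$Y{\left(-16 \right)} \left(-13\right) = \left(28 - 16\right) \left(-13\right) = 12 \left(-13\right) = -156$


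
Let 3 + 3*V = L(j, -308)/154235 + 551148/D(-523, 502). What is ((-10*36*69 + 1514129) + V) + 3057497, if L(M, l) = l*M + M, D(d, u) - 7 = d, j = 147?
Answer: 90457180797413/19896315 ≈ 4.5464e+6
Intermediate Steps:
D(d, u) = 7 + d
L(M, l) = M + M*l (L(M, l) = M*l + M = M + M*l)
V = -7105696177/19896315 (V = -1 + ((147*(1 - 308))/154235 + 551148/(7 - 523))/3 = -1 + ((147*(-307))*(1/154235) + 551148/(-516))/3 = -1 + (-45129*1/154235 + 551148*(-1/516))/3 = -1 + (-45129/154235 - 45929/43)/3 = -1 + (⅓)*(-7085799862/6632105) = -1 - 7085799862/19896315 = -7105696177/19896315 ≈ -357.14)
((-10*36*69 + 1514129) + V) + 3057497 = ((-10*36*69 + 1514129) - 7105696177/19896315) + 3057497 = ((-360*69 + 1514129) - 7105696177/19896315) + 3057497 = ((-24840 + 1514129) - 7105696177/19896315) + 3057497 = (1489289 - 7105696177/19896315) + 3057497 = 29624257373858/19896315 + 3057497 = 90457180797413/19896315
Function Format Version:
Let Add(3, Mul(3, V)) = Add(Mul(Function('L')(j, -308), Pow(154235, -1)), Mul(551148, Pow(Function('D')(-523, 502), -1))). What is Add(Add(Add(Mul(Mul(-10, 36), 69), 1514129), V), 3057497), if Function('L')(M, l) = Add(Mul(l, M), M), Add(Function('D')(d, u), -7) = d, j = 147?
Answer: Rational(90457180797413, 19896315) ≈ 4.5464e+6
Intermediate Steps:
Function('D')(d, u) = Add(7, d)
Function('L')(M, l) = Add(M, Mul(M, l)) (Function('L')(M, l) = Add(Mul(M, l), M) = Add(M, Mul(M, l)))
V = Rational(-7105696177, 19896315) (V = Add(-1, Mul(Rational(1, 3), Add(Mul(Mul(147, Add(1, -308)), Pow(154235, -1)), Mul(551148, Pow(Add(7, -523), -1))))) = Add(-1, Mul(Rational(1, 3), Add(Mul(Mul(147, -307), Rational(1, 154235)), Mul(551148, Pow(-516, -1))))) = Add(-1, Mul(Rational(1, 3), Add(Mul(-45129, Rational(1, 154235)), Mul(551148, Rational(-1, 516))))) = Add(-1, Mul(Rational(1, 3), Add(Rational(-45129, 154235), Rational(-45929, 43)))) = Add(-1, Mul(Rational(1, 3), Rational(-7085799862, 6632105))) = Add(-1, Rational(-7085799862, 19896315)) = Rational(-7105696177, 19896315) ≈ -357.14)
Add(Add(Add(Mul(Mul(-10, 36), 69), 1514129), V), 3057497) = Add(Add(Add(Mul(Mul(-10, 36), 69), 1514129), Rational(-7105696177, 19896315)), 3057497) = Add(Add(Add(Mul(-360, 69), 1514129), Rational(-7105696177, 19896315)), 3057497) = Add(Add(Add(-24840, 1514129), Rational(-7105696177, 19896315)), 3057497) = Add(Add(1489289, Rational(-7105696177, 19896315)), 3057497) = Add(Rational(29624257373858, 19896315), 3057497) = Rational(90457180797413, 19896315)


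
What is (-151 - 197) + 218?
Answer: -130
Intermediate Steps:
(-151 - 197) + 218 = -348 + 218 = -130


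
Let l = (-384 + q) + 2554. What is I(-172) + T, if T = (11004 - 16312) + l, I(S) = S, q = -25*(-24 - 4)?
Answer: -2610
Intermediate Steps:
q = 700 (q = -25*(-28) = 700)
l = 2870 (l = (-384 + 700) + 2554 = 316 + 2554 = 2870)
T = -2438 (T = (11004 - 16312) + 2870 = -5308 + 2870 = -2438)
I(-172) + T = -172 - 2438 = -2610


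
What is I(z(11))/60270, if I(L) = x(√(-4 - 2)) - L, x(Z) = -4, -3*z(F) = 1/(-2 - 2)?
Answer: -1/14760 ≈ -6.7751e-5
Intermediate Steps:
z(F) = 1/12 (z(F) = -1/(3*(-2 - 2)) = -⅓/(-4) = -⅓*(-¼) = 1/12)
I(L) = -4 - L
I(z(11))/60270 = (-4 - 1*1/12)/60270 = (-4 - 1/12)*(1/60270) = -49/12*1/60270 = -1/14760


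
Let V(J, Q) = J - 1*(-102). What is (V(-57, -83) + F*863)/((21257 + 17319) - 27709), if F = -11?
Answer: -9448/10867 ≈ -0.86942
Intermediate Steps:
V(J, Q) = 102 + J (V(J, Q) = J + 102 = 102 + J)
(V(-57, -83) + F*863)/((21257 + 17319) - 27709) = ((102 - 57) - 11*863)/((21257 + 17319) - 27709) = (45 - 9493)/(38576 - 27709) = -9448/10867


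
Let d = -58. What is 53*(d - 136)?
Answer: -10282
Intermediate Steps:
53*(d - 136) = 53*(-58 - 136) = 53*(-194) = -10282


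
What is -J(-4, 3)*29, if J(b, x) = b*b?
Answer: -464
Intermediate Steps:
J(b, x) = b**2
-J(-4, 3)*29 = -1*(-4)**2*29 = -1*16*29 = -16*29 = -464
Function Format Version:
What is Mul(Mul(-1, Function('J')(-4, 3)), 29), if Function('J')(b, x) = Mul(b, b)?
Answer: -464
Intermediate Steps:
Function('J')(b, x) = Pow(b, 2)
Mul(Mul(-1, Function('J')(-4, 3)), 29) = Mul(Mul(-1, Pow(-4, 2)), 29) = Mul(Mul(-1, 16), 29) = Mul(-16, 29) = -464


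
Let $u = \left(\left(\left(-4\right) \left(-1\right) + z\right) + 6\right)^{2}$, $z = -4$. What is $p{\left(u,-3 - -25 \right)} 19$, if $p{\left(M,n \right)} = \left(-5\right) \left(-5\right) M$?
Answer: $17100$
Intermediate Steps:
$u = 36$ ($u = \left(\left(\left(-4\right) \left(-1\right) - 4\right) + 6\right)^{2} = \left(\left(4 - 4\right) + 6\right)^{2} = \left(0 + 6\right)^{2} = 6^{2} = 36$)
$p{\left(M,n \right)} = 25 M$
$p{\left(u,-3 - -25 \right)} 19 = 25 \cdot 36 \cdot 19 = 900 \cdot 19 = 17100$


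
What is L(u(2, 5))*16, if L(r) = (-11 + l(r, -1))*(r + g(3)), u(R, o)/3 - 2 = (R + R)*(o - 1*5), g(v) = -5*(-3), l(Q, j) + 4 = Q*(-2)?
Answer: -9072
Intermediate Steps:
l(Q, j) = -4 - 2*Q (l(Q, j) = -4 + Q*(-2) = -4 - 2*Q)
g(v) = 15
u(R, o) = 6 + 6*R*(-5 + o) (u(R, o) = 6 + 3*((R + R)*(o - 1*5)) = 6 + 3*((2*R)*(o - 5)) = 6 + 3*((2*R)*(-5 + o)) = 6 + 3*(2*R*(-5 + o)) = 6 + 6*R*(-5 + o))
L(r) = (-15 - 2*r)*(15 + r) (L(r) = (-11 + (-4 - 2*r))*(r + 15) = (-15 - 2*r)*(15 + r))
L(u(2, 5))*16 = (-225 - 45*(6 - 30*2 + 6*2*5) - 2*(6 - 30*2 + 6*2*5)**2)*16 = (-225 - 45*(6 - 60 + 60) - 2*(6 - 60 + 60)**2)*16 = (-225 - 45*6 - 2*6**2)*16 = (-225 - 270 - 2*36)*16 = (-225 - 270 - 72)*16 = -567*16 = -9072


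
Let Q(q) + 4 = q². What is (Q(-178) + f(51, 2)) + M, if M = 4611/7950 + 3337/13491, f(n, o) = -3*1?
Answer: 21368278439/674550 ≈ 31678.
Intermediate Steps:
f(n, o) = -3
M = 558089/674550 (M = 4611*(1/7950) + 3337*(1/13491) = 29/50 + 3337/13491 = 558089/674550 ≈ 0.82735)
Q(q) = -4 + q²
(Q(-178) + f(51, 2)) + M = ((-4 + (-178)²) - 3) + 558089/674550 = ((-4 + 31684) - 3) + 558089/674550 = (31680 - 3) + 558089/674550 = 31677 + 558089/674550 = 21368278439/674550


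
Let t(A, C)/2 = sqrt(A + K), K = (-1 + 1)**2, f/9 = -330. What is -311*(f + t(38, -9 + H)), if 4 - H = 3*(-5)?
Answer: 923670 - 622*sqrt(38) ≈ 9.1984e+5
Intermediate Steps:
f = -2970 (f = 9*(-330) = -2970)
H = 19 (H = 4 - 3*(-5) = 4 - 1*(-15) = 4 + 15 = 19)
K = 0 (K = 0**2 = 0)
t(A, C) = 2*sqrt(A) (t(A, C) = 2*sqrt(A + 0) = 2*sqrt(A))
-311*(f + t(38, -9 + H)) = -311*(-2970 + 2*sqrt(38)) = 923670 - 622*sqrt(38)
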